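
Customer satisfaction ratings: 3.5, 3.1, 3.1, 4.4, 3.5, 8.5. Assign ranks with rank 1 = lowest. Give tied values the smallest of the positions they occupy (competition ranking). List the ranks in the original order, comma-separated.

Sorted (ascending): 3.1, 3.1, 3.5, 3.5, 4.4, 8.5
The 2 values of 3.1 occupy positions 1–2 → each gets rank 1.
The 2 values of 3.5 occupy positions 3–4 → each gets rank 3.

3, 1, 1, 5, 3, 6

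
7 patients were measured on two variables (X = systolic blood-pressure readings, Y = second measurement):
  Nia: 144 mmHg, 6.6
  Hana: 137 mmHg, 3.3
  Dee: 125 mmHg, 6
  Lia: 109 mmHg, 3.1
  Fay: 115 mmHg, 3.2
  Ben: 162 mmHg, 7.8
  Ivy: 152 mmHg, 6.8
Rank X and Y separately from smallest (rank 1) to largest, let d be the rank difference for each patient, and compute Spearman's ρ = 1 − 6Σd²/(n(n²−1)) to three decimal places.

0.964

Ranks of variable 1: 5, 4, 3, 1, 2, 7, 6
Ranks of variable 2: 5, 3, 4, 1, 2, 7, 6
d = r₁ − r₂: 0, 1, -1, 0, 0, 0, 0
d²: 0, 1, 1, 0, 0, 0, 0; Σd² = 2
ρ = 1 − 6·2/(7·48) = 1 − 12/336 = 0.964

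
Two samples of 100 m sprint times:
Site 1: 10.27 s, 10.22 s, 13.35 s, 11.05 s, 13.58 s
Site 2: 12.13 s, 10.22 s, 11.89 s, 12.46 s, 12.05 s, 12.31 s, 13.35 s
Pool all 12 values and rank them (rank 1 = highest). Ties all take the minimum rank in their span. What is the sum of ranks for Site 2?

Sorted (descending): 13.58, 13.35, 13.35, 12.46, 12.31, 12.13, 12.05, 11.89, 11.05, 10.27, 10.22, 10.22
The 2 values of 13.35 occupy positions 2–3 → each gets rank 2.
The 2 values of 10.22 occupy positions 11–12 → each gets rank 11.
Site 2 values → pooled ranks: 12.13→6, 10.22→11, 11.89→8, 12.46→4, 12.05→7, 12.31→5, 13.35→2
Rank sum = 6 + 11 + 8 + 4 + 7 + 5 + 2 = 43

43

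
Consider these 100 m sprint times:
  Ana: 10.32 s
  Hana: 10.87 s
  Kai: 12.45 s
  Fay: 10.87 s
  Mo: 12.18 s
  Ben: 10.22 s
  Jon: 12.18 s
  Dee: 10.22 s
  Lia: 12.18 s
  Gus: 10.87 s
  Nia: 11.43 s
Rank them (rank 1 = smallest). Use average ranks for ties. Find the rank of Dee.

1.5

Sorted (ascending): 10.22, 10.22, 10.32, 10.87, 10.87, 10.87, 11.43, 12.18, 12.18, 12.18, 12.45
The 2 values of 10.22 occupy positions 1–2 → average rank (1+2)/2 = 1.5.
The 3 values of 10.87 occupy positions 4–6 → average rank 5.
The 3 values of 12.18 occupy positions 8–10 → average rank 9.
Dee has value 10.22 s → rank 1.5.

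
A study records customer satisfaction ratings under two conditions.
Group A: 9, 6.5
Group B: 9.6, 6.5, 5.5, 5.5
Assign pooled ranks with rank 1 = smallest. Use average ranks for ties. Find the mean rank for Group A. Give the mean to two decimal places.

Sorted (ascending): 5.5, 5.5, 6.5, 6.5, 9, 9.6
The 2 values of 5.5 occupy positions 1–2 → average rank (1+2)/2 = 1.5.
The 2 values of 6.5 occupy positions 3–4 → average rank (3+4)/2 = 3.5.
Group A values → pooled ranks: 9→5, 6.5→3.5
Mean rank = (5 + 3.5) / 2 = 4.25

4.25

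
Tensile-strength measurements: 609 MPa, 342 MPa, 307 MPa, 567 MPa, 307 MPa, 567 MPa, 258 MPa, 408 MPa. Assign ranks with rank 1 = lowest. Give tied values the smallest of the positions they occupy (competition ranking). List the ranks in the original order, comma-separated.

Sorted (ascending): 258, 307, 307, 342, 408, 567, 567, 609
The 2 values of 307 occupy positions 2–3 → each gets rank 2.
The 2 values of 567 occupy positions 6–7 → each gets rank 6.

8, 4, 2, 6, 2, 6, 1, 5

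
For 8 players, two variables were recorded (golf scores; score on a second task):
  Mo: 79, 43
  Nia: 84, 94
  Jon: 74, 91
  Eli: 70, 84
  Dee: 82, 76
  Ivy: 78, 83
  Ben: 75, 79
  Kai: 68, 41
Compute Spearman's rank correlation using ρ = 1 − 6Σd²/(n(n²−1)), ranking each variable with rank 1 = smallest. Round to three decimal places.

0.238

Ranks of variable 1: 6, 8, 3, 2, 7, 5, 4, 1
Ranks of variable 2: 2, 8, 7, 6, 3, 5, 4, 1
d = r₁ − r₂: 4, 0, -4, -4, 4, 0, 0, 0
d²: 16, 0, 16, 16, 16, 0, 0, 0; Σd² = 64
ρ = 1 − 6·64/(8·63) = 1 − 384/504 = 0.238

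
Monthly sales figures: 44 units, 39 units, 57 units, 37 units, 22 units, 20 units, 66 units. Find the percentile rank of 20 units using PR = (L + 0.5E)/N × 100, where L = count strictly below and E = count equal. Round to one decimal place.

7.1

N = 7.
Strictly below 20: 0. Equal to 20: 1.
PR = (0 + 0.5·1)/7 × 100 = 7.1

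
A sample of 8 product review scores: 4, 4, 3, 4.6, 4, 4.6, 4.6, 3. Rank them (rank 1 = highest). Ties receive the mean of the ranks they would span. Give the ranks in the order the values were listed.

Sorted (descending): 4.6, 4.6, 4.6, 4, 4, 4, 3, 3
The 3 values of 4.6 occupy positions 1–3 → average rank 2.
The 3 values of 4 occupy positions 4–6 → average rank 5.
The 2 values of 3 occupy positions 7–8 → average rank (7+8)/2 = 7.5.

5, 5, 7.5, 2, 5, 2, 2, 7.5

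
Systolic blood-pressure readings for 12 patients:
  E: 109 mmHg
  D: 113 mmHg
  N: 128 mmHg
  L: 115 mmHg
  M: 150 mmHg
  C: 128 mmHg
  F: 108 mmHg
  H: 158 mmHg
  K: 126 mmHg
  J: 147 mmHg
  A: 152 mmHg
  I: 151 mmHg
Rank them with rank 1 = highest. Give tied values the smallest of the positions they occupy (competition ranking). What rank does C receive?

Sorted (descending): 158, 152, 151, 150, 147, 128, 128, 126, 115, 113, 109, 108
The 2 values of 128 occupy positions 6–7 → each gets rank 6.
C has value 128 mmHg → rank 6.

6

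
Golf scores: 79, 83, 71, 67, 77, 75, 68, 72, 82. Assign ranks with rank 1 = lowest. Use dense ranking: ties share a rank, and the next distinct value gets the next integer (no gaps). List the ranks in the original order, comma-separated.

7, 9, 3, 1, 6, 5, 2, 4, 8

Sorted (ascending): 67, 68, 71, 72, 75, 77, 79, 82, 83
No ties — each value takes its position as its rank.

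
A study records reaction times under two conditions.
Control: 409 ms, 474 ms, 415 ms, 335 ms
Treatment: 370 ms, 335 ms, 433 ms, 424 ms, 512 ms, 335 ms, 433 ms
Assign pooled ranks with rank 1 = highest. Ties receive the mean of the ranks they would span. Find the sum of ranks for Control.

25

Sorted (descending): 512, 474, 433, 433, 424, 415, 409, 370, 335, 335, 335
The 2 values of 433 occupy positions 3–4 → average rank (3+4)/2 = 3.5.
The 3 values of 335 occupy positions 9–11 → average rank 10.
Control values → pooled ranks: 409→7, 474→2, 415→6, 335→10
Rank sum = 7 + 2 + 6 + 10 = 25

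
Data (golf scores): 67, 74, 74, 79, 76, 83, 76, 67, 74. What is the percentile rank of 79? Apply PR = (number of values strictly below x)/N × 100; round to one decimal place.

N = 9.
Strictly below 79: 7. Equal to 79: 1.
PR = 7/9 × 100 = 77.8

77.8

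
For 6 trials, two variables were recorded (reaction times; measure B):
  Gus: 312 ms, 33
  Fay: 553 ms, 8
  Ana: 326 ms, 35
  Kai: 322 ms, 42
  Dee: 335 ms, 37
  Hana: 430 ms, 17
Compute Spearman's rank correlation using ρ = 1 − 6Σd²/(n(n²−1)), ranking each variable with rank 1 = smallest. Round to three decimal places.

-0.600

Ranks of variable 1: 1, 6, 3, 2, 4, 5
Ranks of variable 2: 3, 1, 4, 6, 5, 2
d = r₁ − r₂: -2, 5, -1, -4, -1, 3
d²: 4, 25, 1, 16, 1, 9; Σd² = 56
ρ = 1 − 6·56/(6·35) = 1 − 336/210 = -0.600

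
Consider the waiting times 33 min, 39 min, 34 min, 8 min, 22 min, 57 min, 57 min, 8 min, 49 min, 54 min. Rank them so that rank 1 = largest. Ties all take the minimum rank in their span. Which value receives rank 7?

33

Sorted (descending): 57, 57, 54, 49, 39, 34, 33, 22, 8, 8
The 2 values of 57 occupy positions 1–2 → each gets rank 1.
The 2 values of 8 occupy positions 9–10 → each gets rank 9.
Rank 7 → value 33.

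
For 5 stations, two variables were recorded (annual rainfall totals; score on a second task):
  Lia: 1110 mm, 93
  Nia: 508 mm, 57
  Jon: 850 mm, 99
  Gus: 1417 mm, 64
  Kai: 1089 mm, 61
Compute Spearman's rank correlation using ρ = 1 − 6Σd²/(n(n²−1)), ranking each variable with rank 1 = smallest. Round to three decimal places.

Ranks of variable 1: 4, 1, 2, 5, 3
Ranks of variable 2: 4, 1, 5, 3, 2
d = r₁ − r₂: 0, 0, -3, 2, 1
d²: 0, 0, 9, 4, 1; Σd² = 14
ρ = 1 − 6·14/(5·24) = 1 − 84/120 = 0.300

0.300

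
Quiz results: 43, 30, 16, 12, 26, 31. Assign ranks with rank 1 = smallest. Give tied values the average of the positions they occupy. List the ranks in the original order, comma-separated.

6, 4, 2, 1, 3, 5

Sorted (ascending): 12, 16, 26, 30, 31, 43
No ties — each value takes its position as its rank.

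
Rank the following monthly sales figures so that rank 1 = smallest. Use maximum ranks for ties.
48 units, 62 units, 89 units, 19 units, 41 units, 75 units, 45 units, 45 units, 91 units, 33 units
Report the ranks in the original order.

6, 7, 9, 1, 3, 8, 5, 5, 10, 2

Sorted (ascending): 19, 33, 41, 45, 45, 48, 62, 75, 89, 91
The 2 values of 45 occupy positions 4–5 → each gets rank 5.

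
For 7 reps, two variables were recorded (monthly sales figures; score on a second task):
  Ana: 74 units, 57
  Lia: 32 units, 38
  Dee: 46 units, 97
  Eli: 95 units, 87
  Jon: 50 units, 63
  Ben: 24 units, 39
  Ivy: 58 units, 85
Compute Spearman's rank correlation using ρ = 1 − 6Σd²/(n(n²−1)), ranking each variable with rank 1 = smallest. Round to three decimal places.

Ranks of variable 1: 6, 2, 3, 7, 4, 1, 5
Ranks of variable 2: 3, 1, 7, 6, 4, 2, 5
d = r₁ − r₂: 3, 1, -4, 1, 0, -1, 0
d²: 9, 1, 16, 1, 0, 1, 0; Σd² = 28
ρ = 1 − 6·28/(7·48) = 1 − 168/336 = 0.500

0.500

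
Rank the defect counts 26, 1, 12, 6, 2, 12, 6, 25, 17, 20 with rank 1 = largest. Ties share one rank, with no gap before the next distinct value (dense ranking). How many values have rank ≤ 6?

8

Sorted (descending): 26, 25, 20, 17, 12, 12, 6, 6, 2, 1
The 2 values of 12 share dense rank 5.
The 2 values of 6 share dense rank 6.
Remaining distinct values take the next consecutive integers.
Ranks ≤ 6: {1, 2, 3, 4, 5, 5, 6, 6} → 8 values.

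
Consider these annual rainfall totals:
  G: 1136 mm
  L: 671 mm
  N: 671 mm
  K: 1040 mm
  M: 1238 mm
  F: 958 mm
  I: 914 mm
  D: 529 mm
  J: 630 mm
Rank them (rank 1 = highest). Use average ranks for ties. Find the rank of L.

Sorted (descending): 1238, 1136, 1040, 958, 914, 671, 671, 630, 529
The 2 values of 671 occupy positions 6–7 → average rank (6+7)/2 = 6.5.
L has value 671 mm → rank 6.5.

6.5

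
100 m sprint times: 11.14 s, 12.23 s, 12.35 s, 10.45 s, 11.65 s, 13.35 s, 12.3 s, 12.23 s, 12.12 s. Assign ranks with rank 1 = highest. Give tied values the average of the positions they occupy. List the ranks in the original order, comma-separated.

8, 4.5, 2, 9, 7, 1, 3, 4.5, 6

Sorted (descending): 13.35, 12.35, 12.3, 12.23, 12.23, 12.12, 11.65, 11.14, 10.45
The 2 values of 12.23 occupy positions 4–5 → average rank (4+5)/2 = 4.5.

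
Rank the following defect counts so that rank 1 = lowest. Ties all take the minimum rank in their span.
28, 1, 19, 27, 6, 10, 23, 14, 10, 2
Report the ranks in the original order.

10, 1, 7, 9, 3, 4, 8, 6, 4, 2

Sorted (ascending): 1, 2, 6, 10, 10, 14, 19, 23, 27, 28
The 2 values of 10 occupy positions 4–5 → each gets rank 4.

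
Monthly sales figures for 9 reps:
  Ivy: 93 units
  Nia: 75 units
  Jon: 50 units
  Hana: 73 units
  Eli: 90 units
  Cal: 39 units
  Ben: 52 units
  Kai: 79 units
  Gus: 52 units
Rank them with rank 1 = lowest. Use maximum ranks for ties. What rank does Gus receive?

4

Sorted (ascending): 39, 50, 52, 52, 73, 75, 79, 90, 93
The 2 values of 52 occupy positions 3–4 → each gets rank 4.
Gus has value 52 units → rank 4.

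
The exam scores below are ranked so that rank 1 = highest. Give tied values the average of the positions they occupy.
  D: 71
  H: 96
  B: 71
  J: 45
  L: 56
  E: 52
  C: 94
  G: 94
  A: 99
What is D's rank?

5.5

Sorted (descending): 99, 96, 94, 94, 71, 71, 56, 52, 45
The 2 values of 94 occupy positions 3–4 → average rank (3+4)/2 = 3.5.
The 2 values of 71 occupy positions 5–6 → average rank (5+6)/2 = 5.5.
D has value 71 → rank 5.5.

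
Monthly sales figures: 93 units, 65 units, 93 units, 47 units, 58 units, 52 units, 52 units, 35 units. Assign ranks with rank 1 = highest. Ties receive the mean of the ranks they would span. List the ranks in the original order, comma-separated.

Sorted (descending): 93, 93, 65, 58, 52, 52, 47, 35
The 2 values of 93 occupy positions 1–2 → average rank (1+2)/2 = 1.5.
The 2 values of 52 occupy positions 5–6 → average rank (5+6)/2 = 5.5.

1.5, 3, 1.5, 7, 4, 5.5, 5.5, 8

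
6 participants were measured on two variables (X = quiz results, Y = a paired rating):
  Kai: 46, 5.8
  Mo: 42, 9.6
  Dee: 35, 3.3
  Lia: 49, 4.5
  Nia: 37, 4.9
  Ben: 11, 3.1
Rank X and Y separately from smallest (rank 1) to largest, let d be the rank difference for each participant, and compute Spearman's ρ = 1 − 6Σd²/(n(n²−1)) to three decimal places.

Ranks of variable 1: 5, 4, 2, 6, 3, 1
Ranks of variable 2: 5, 6, 2, 3, 4, 1
d = r₁ − r₂: 0, -2, 0, 3, -1, 0
d²: 0, 4, 0, 9, 1, 0; Σd² = 14
ρ = 1 − 6·14/(6·35) = 1 − 84/210 = 0.600

0.600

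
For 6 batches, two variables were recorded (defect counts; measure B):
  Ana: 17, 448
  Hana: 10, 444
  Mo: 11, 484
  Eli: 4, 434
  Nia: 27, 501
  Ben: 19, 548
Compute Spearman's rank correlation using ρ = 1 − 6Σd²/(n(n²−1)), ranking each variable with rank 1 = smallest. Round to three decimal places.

0.886

Ranks of variable 1: 4, 2, 3, 1, 6, 5
Ranks of variable 2: 3, 2, 4, 1, 5, 6
d = r₁ − r₂: 1, 0, -1, 0, 1, -1
d²: 1, 0, 1, 0, 1, 1; Σd² = 4
ρ = 1 − 6·4/(6·35) = 1 − 24/210 = 0.886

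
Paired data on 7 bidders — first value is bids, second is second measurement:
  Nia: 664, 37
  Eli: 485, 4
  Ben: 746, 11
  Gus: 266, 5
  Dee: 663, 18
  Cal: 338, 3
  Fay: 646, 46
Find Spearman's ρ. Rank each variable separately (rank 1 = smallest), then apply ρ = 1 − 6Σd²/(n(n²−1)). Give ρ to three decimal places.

Ranks of variable 1: 6, 3, 7, 1, 5, 2, 4
Ranks of variable 2: 6, 2, 4, 3, 5, 1, 7
d = r₁ − r₂: 0, 1, 3, -2, 0, 1, -3
d²: 0, 1, 9, 4, 0, 1, 9; Σd² = 24
ρ = 1 − 6·24/(7·48) = 1 − 144/336 = 0.571

0.571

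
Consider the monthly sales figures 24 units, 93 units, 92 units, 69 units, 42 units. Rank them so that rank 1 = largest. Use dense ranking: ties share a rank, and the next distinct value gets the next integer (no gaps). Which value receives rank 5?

Sorted (descending): 93, 92, 69, 42, 24
No ties — each value takes its position as its rank.
Rank 5 → value 24.

24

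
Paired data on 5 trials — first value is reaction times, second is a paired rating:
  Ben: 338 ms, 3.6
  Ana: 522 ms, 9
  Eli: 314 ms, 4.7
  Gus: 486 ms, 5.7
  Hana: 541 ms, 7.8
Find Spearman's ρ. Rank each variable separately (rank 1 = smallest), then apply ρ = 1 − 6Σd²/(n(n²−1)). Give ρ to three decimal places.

Ranks of variable 1: 2, 4, 1, 3, 5
Ranks of variable 2: 1, 5, 2, 3, 4
d = r₁ − r₂: 1, -1, -1, 0, 1
d²: 1, 1, 1, 0, 1; Σd² = 4
ρ = 1 − 6·4/(5·24) = 1 − 24/120 = 0.800

0.800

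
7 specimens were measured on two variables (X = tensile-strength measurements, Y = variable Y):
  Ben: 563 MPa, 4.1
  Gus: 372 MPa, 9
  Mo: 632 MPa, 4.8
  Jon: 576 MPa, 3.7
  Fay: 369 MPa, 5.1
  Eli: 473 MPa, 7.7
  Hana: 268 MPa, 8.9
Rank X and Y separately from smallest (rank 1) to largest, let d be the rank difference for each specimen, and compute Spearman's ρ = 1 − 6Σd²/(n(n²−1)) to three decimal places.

-0.714

Ranks of variable 1: 5, 3, 7, 6, 2, 4, 1
Ranks of variable 2: 2, 7, 3, 1, 4, 5, 6
d = r₁ − r₂: 3, -4, 4, 5, -2, -1, -5
d²: 9, 16, 16, 25, 4, 1, 25; Σd² = 96
ρ = 1 − 6·96/(7·48) = 1 − 576/336 = -0.714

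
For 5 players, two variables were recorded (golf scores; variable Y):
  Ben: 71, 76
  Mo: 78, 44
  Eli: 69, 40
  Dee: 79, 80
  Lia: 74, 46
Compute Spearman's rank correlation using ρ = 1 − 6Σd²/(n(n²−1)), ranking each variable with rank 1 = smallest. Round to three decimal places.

0.600

Ranks of variable 1: 2, 4, 1, 5, 3
Ranks of variable 2: 4, 2, 1, 5, 3
d = r₁ − r₂: -2, 2, 0, 0, 0
d²: 4, 4, 0, 0, 0; Σd² = 8
ρ = 1 − 6·8/(5·24) = 1 − 48/120 = 0.600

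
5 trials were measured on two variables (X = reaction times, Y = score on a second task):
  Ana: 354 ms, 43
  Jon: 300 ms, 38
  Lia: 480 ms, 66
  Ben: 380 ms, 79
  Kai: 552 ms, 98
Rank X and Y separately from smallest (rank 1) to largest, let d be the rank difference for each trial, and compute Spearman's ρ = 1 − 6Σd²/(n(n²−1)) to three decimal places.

0.900

Ranks of variable 1: 2, 1, 4, 3, 5
Ranks of variable 2: 2, 1, 3, 4, 5
d = r₁ − r₂: 0, 0, 1, -1, 0
d²: 0, 0, 1, 1, 0; Σd² = 2
ρ = 1 − 6·2/(5·24) = 1 − 12/120 = 0.900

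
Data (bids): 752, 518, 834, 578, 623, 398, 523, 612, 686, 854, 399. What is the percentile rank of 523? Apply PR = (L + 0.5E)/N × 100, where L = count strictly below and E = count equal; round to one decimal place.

N = 11.
Strictly below 523: 3. Equal to 523: 1.
PR = (3 + 0.5·1)/11 × 100 = 31.8

31.8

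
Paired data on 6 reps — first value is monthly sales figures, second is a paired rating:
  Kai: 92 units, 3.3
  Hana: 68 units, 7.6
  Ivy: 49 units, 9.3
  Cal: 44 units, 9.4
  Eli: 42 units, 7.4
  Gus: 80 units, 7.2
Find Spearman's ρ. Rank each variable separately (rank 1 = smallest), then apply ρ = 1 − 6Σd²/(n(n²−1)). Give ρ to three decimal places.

Ranks of variable 1: 6, 4, 3, 2, 1, 5
Ranks of variable 2: 1, 4, 5, 6, 3, 2
d = r₁ − r₂: 5, 0, -2, -4, -2, 3
d²: 25, 0, 4, 16, 4, 9; Σd² = 58
ρ = 1 − 6·58/(6·35) = 1 − 348/210 = -0.657

-0.657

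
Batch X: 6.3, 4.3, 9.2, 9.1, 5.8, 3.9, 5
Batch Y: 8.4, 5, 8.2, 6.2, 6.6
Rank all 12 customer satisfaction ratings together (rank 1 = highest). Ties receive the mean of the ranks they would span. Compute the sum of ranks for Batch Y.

Sorted (descending): 9.2, 9.1, 8.4, 8.2, 6.6, 6.3, 6.2, 5.8, 5, 5, 4.3, 3.9
The 2 values of 5 occupy positions 9–10 → average rank (9+10)/2 = 9.5.
Batch Y values → pooled ranks: 8.4→3, 5→9.5, 8.2→4, 6.2→7, 6.6→5
Rank sum = 3 + 9.5 + 4 + 7 + 5 = 28.5

28.5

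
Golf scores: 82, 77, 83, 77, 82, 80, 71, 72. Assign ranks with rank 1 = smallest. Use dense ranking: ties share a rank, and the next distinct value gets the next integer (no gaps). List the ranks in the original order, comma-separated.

Sorted (ascending): 71, 72, 77, 77, 80, 82, 82, 83
The 2 values of 77 share dense rank 3.
The 2 values of 82 share dense rank 5.
Remaining distinct values take the next consecutive integers.

5, 3, 6, 3, 5, 4, 1, 2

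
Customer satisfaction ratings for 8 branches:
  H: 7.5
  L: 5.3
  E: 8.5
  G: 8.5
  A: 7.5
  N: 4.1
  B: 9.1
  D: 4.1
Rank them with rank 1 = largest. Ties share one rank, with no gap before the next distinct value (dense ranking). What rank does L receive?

Sorted (descending): 9.1, 8.5, 8.5, 7.5, 7.5, 5.3, 4.1, 4.1
The 2 values of 8.5 share dense rank 2.
The 2 values of 7.5 share dense rank 3.
The 2 values of 4.1 share dense rank 5.
Remaining distinct values take the next consecutive integers.
L has value 5.3 → rank 4.

4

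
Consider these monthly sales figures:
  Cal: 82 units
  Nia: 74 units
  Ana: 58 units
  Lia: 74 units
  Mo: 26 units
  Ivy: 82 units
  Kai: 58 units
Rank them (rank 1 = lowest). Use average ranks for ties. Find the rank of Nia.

Sorted (ascending): 26, 58, 58, 74, 74, 82, 82
The 2 values of 58 occupy positions 2–3 → average rank (2+3)/2 = 2.5.
The 2 values of 74 occupy positions 4–5 → average rank (4+5)/2 = 4.5.
The 2 values of 82 occupy positions 6–7 → average rank (6+7)/2 = 6.5.
Nia has value 74 units → rank 4.5.

4.5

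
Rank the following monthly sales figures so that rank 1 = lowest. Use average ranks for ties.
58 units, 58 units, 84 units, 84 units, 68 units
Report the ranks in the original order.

Sorted (ascending): 58, 58, 68, 84, 84
The 2 values of 58 occupy positions 1–2 → average rank (1+2)/2 = 1.5.
The 2 values of 84 occupy positions 4–5 → average rank (4+5)/2 = 4.5.

1.5, 1.5, 4.5, 4.5, 3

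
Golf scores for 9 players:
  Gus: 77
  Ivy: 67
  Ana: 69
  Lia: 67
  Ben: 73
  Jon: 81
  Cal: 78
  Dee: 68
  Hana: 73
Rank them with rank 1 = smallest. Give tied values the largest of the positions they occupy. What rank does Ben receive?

6

Sorted (ascending): 67, 67, 68, 69, 73, 73, 77, 78, 81
The 2 values of 67 occupy positions 1–2 → each gets rank 2.
The 2 values of 73 occupy positions 5–6 → each gets rank 6.
Ben has value 73 → rank 6.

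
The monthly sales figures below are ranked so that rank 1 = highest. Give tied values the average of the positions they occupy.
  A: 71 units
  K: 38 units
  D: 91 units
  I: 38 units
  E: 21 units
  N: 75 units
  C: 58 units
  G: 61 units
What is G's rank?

4

Sorted (descending): 91, 75, 71, 61, 58, 38, 38, 21
The 2 values of 38 occupy positions 6–7 → average rank (6+7)/2 = 6.5.
G has value 61 units → rank 4.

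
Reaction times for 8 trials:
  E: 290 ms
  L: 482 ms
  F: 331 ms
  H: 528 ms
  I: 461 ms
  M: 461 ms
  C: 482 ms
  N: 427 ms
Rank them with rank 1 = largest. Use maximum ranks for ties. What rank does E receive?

8

Sorted (descending): 528, 482, 482, 461, 461, 427, 331, 290
The 2 values of 482 occupy positions 2–3 → each gets rank 3.
The 2 values of 461 occupy positions 4–5 → each gets rank 5.
E has value 290 ms → rank 8.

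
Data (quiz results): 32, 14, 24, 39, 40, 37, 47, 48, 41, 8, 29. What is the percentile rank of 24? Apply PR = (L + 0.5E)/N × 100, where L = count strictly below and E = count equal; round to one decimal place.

22.7

N = 11.
Strictly below 24: 2. Equal to 24: 1.
PR = (2 + 0.5·1)/11 × 100 = 22.7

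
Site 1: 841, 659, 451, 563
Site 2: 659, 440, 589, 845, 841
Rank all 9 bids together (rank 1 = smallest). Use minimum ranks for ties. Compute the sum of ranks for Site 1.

Sorted (ascending): 440, 451, 563, 589, 659, 659, 841, 841, 845
The 2 values of 659 occupy positions 5–6 → each gets rank 5.
The 2 values of 841 occupy positions 7–8 → each gets rank 7.
Site 1 values → pooled ranks: 841→7, 659→5, 451→2, 563→3
Rank sum = 7 + 5 + 2 + 3 = 17

17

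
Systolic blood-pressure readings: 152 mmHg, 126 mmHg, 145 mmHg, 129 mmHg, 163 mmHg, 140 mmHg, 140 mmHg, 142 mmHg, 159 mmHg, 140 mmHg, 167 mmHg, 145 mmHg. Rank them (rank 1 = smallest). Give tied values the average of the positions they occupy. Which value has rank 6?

142

Sorted (ascending): 126, 129, 140, 140, 140, 142, 145, 145, 152, 159, 163, 167
The 3 values of 140 occupy positions 3–5 → average rank 4.
The 2 values of 145 occupy positions 7–8 → average rank (7+8)/2 = 7.5.
Rank 6 → value 142.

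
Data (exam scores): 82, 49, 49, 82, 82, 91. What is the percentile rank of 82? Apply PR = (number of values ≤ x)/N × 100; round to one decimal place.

N = 6.
Strictly below 82: 2. Equal to 82: 3.
PR = 5/6 × 100 = 83.3

83.3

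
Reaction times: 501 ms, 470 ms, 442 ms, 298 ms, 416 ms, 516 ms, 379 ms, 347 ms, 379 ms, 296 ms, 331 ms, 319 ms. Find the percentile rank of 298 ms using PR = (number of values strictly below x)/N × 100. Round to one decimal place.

N = 12.
Strictly below 298: 1. Equal to 298: 1.
PR = 1/12 × 100 = 8.3

8.3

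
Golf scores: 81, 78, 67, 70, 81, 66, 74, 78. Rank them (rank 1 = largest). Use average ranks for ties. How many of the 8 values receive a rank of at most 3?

2

Sorted (descending): 81, 81, 78, 78, 74, 70, 67, 66
The 2 values of 81 occupy positions 1–2 → average rank (1+2)/2 = 1.5.
The 2 values of 78 occupy positions 3–4 → average rank (3+4)/2 = 3.5.
Ranks ≤ 3: {1.5, 1.5} → 2 values.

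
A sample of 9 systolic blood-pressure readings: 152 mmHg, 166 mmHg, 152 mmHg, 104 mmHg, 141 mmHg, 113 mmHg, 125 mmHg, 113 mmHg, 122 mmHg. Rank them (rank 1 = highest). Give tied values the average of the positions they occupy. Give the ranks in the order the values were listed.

Sorted (descending): 166, 152, 152, 141, 125, 122, 113, 113, 104
The 2 values of 152 occupy positions 2–3 → average rank (2+3)/2 = 2.5.
The 2 values of 113 occupy positions 7–8 → average rank (7+8)/2 = 7.5.

2.5, 1, 2.5, 9, 4, 7.5, 5, 7.5, 6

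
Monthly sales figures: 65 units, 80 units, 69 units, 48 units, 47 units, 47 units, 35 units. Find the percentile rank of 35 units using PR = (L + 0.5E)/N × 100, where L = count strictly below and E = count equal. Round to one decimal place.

N = 7.
Strictly below 35: 0. Equal to 35: 1.
PR = (0 + 0.5·1)/7 × 100 = 7.1

7.1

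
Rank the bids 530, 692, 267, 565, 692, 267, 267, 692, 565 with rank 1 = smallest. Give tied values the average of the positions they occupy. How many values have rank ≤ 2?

3

Sorted (ascending): 267, 267, 267, 530, 565, 565, 692, 692, 692
The 3 values of 267 occupy positions 1–3 → average rank 2.
The 2 values of 565 occupy positions 5–6 → average rank (5+6)/2 = 5.5.
The 3 values of 692 occupy positions 7–9 → average rank 8.
Ranks ≤ 2: {2, 2, 2} → 3 values.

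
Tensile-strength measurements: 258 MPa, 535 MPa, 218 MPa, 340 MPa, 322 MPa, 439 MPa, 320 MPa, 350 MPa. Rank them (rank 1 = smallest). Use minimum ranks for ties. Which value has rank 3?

320

Sorted (ascending): 218, 258, 320, 322, 340, 350, 439, 535
No ties — each value takes its position as its rank.
Rank 3 → value 320.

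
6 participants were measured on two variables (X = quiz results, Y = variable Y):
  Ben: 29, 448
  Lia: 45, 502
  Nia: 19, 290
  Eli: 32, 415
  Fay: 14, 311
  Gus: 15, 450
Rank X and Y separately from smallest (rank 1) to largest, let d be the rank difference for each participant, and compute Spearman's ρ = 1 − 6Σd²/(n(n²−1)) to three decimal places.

0.486

Ranks of variable 1: 4, 6, 3, 5, 1, 2
Ranks of variable 2: 4, 6, 1, 3, 2, 5
d = r₁ − r₂: 0, 0, 2, 2, -1, -3
d²: 0, 0, 4, 4, 1, 9; Σd² = 18
ρ = 1 − 6·18/(6·35) = 1 − 108/210 = 0.486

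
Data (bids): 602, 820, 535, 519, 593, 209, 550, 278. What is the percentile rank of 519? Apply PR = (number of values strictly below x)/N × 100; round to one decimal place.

N = 8.
Strictly below 519: 2. Equal to 519: 1.
PR = 2/8 × 100 = 25.0

25.0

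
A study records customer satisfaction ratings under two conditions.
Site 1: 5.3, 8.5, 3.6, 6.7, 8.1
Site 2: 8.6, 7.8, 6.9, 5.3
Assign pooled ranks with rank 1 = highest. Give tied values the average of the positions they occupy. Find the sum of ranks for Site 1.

27.5

Sorted (descending): 8.6, 8.5, 8.1, 7.8, 6.9, 6.7, 5.3, 5.3, 3.6
The 2 values of 5.3 occupy positions 7–8 → average rank (7+8)/2 = 7.5.
Site 1 values → pooled ranks: 5.3→7.5, 8.5→2, 3.6→9, 6.7→6, 8.1→3
Rank sum = 7.5 + 2 + 9 + 6 + 3 = 27.5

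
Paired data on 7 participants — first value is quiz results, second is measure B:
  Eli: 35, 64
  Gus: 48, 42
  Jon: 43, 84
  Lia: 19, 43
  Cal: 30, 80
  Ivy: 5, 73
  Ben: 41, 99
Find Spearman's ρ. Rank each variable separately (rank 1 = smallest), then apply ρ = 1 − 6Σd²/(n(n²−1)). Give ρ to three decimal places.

0.036

Ranks of variable 1: 4, 7, 6, 2, 3, 1, 5
Ranks of variable 2: 3, 1, 6, 2, 5, 4, 7
d = r₁ − r₂: 1, 6, 0, 0, -2, -3, -2
d²: 1, 36, 0, 0, 4, 9, 4; Σd² = 54
ρ = 1 − 6·54/(7·48) = 1 − 324/336 = 0.036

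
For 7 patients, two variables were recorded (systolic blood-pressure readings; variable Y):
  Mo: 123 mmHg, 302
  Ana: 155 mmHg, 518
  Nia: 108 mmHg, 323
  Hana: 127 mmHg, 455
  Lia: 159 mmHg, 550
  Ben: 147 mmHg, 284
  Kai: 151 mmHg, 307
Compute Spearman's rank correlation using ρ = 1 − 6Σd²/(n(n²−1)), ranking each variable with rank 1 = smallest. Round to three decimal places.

Ranks of variable 1: 2, 6, 1, 3, 7, 4, 5
Ranks of variable 2: 2, 6, 4, 5, 7, 1, 3
d = r₁ − r₂: 0, 0, -3, -2, 0, 3, 2
d²: 0, 0, 9, 4, 0, 9, 4; Σd² = 26
ρ = 1 − 6·26/(7·48) = 1 − 156/336 = 0.536

0.536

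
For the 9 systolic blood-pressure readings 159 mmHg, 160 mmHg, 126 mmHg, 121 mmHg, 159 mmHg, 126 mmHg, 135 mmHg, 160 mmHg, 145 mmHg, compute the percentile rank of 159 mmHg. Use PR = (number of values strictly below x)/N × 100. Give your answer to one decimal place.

55.6

N = 9.
Strictly below 159: 5. Equal to 159: 2.
PR = 5/9 × 100 = 55.6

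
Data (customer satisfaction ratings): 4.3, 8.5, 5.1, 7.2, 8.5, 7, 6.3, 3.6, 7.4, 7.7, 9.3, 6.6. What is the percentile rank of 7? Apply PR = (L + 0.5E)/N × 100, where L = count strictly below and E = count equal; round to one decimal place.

45.8

N = 12.
Strictly below 7: 5. Equal to 7: 1.
PR = (5 + 0.5·1)/12 × 100 = 45.8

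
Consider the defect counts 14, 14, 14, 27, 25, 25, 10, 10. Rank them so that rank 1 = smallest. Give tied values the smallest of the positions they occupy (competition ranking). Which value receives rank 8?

27

Sorted (ascending): 10, 10, 14, 14, 14, 25, 25, 27
The 2 values of 10 occupy positions 1–2 → each gets rank 1.
The 3 values of 14 occupy positions 3–5 → each gets rank 3.
The 2 values of 25 occupy positions 6–7 → each gets rank 6.
Rank 8 → value 27.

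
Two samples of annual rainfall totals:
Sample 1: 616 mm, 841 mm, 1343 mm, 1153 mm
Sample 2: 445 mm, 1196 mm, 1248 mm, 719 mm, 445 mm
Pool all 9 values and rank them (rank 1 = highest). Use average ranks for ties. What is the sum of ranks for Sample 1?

17

Sorted (descending): 1343, 1248, 1196, 1153, 841, 719, 616, 445, 445
The 2 values of 445 occupy positions 8–9 → average rank (8+9)/2 = 8.5.
Sample 1 values → pooled ranks: 616→7, 841→5, 1343→1, 1153→4
Rank sum = 7 + 5 + 1 + 4 = 17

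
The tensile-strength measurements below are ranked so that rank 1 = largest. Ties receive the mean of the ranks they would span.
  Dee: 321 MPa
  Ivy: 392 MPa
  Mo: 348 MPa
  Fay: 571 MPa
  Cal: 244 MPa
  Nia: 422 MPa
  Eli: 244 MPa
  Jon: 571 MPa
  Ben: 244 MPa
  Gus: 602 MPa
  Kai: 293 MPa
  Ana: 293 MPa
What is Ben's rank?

Sorted (descending): 602, 571, 571, 422, 392, 348, 321, 293, 293, 244, 244, 244
The 2 values of 571 occupy positions 2–3 → average rank (2+3)/2 = 2.5.
The 2 values of 293 occupy positions 8–9 → average rank (8+9)/2 = 8.5.
The 3 values of 244 occupy positions 10–12 → average rank 11.
Ben has value 244 MPa → rank 11.

11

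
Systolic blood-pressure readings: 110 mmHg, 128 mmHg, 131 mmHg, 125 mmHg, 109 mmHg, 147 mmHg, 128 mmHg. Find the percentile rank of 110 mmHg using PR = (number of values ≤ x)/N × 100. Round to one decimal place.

N = 7.
Strictly below 110: 1. Equal to 110: 1.
PR = 2/7 × 100 = 28.6

28.6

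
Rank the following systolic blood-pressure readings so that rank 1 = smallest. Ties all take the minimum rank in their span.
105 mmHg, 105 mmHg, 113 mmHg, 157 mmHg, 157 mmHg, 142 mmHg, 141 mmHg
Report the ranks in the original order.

1, 1, 3, 6, 6, 5, 4

Sorted (ascending): 105, 105, 113, 141, 142, 157, 157
The 2 values of 105 occupy positions 1–2 → each gets rank 1.
The 2 values of 157 occupy positions 6–7 → each gets rank 6.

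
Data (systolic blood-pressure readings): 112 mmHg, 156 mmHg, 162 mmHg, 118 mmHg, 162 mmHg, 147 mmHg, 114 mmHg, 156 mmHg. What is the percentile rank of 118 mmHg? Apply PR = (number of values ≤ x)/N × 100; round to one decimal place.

N = 8.
Strictly below 118: 2. Equal to 118: 1.
PR = 3/8 × 100 = 37.5

37.5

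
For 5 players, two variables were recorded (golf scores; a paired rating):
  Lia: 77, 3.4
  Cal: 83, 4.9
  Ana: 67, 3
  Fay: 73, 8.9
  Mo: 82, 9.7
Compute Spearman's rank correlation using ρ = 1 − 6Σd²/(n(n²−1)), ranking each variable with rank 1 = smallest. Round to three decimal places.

Ranks of variable 1: 3, 5, 1, 2, 4
Ranks of variable 2: 2, 3, 1, 4, 5
d = r₁ − r₂: 1, 2, 0, -2, -1
d²: 1, 4, 0, 4, 1; Σd² = 10
ρ = 1 − 6·10/(5·24) = 1 − 60/120 = 0.500

0.500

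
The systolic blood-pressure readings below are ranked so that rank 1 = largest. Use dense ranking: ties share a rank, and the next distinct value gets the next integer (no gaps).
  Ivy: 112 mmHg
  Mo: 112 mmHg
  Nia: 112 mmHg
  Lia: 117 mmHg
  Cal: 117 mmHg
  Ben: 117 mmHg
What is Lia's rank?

Sorted (descending): 117, 117, 117, 112, 112, 112
The 3 values of 117 share dense rank 1.
The 3 values of 112 share dense rank 2.
Lia has value 117 mmHg → rank 1.

1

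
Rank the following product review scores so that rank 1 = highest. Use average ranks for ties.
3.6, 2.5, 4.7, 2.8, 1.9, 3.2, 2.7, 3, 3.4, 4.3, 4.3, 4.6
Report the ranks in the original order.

5, 11, 1, 9, 12, 7, 10, 8, 6, 3.5, 3.5, 2

Sorted (descending): 4.7, 4.6, 4.3, 4.3, 3.6, 3.4, 3.2, 3, 2.8, 2.7, 2.5, 1.9
The 2 values of 4.3 occupy positions 3–4 → average rank (3+4)/2 = 3.5.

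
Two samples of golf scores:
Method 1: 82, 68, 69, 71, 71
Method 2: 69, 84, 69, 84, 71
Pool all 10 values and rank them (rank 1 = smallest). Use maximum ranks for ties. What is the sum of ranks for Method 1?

Sorted (ascending): 68, 69, 69, 69, 71, 71, 71, 82, 84, 84
The 3 values of 69 occupy positions 2–4 → each gets rank 4.
The 3 values of 71 occupy positions 5–7 → each gets rank 7.
The 2 values of 84 occupy positions 9–10 → each gets rank 10.
Method 1 values → pooled ranks: 82→8, 68→1, 69→4, 71→7, 71→7
Rank sum = 8 + 1 + 4 + 7 + 7 = 27

27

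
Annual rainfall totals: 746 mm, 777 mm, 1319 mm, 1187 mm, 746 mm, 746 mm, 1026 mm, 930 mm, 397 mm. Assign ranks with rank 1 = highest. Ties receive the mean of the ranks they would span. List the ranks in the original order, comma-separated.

Sorted (descending): 1319, 1187, 1026, 930, 777, 746, 746, 746, 397
The 3 values of 746 occupy positions 6–8 → average rank 7.

7, 5, 1, 2, 7, 7, 3, 4, 9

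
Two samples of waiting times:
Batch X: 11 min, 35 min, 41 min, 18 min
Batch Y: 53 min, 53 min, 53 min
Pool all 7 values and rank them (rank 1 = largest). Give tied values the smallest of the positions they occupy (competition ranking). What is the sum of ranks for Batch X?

22

Sorted (descending): 53, 53, 53, 41, 35, 18, 11
The 3 values of 53 occupy positions 1–3 → each gets rank 1.
Batch X values → pooled ranks: 11→7, 35→5, 41→4, 18→6
Rank sum = 7 + 5 + 4 + 6 = 22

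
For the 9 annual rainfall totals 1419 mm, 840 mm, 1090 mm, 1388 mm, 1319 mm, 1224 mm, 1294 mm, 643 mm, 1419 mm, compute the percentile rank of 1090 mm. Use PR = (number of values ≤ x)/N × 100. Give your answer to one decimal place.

N = 9.
Strictly below 1090: 2. Equal to 1090: 1.
PR = 3/9 × 100 = 33.3

33.3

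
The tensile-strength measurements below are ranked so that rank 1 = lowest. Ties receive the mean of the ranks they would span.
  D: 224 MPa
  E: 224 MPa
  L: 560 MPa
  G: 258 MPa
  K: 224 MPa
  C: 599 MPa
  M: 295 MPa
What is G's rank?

4

Sorted (ascending): 224, 224, 224, 258, 295, 560, 599
The 3 values of 224 occupy positions 1–3 → average rank 2.
G has value 258 MPa → rank 4.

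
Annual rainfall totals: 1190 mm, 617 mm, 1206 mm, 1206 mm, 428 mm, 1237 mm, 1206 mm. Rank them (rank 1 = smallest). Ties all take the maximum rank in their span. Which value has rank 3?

Sorted (ascending): 428, 617, 1190, 1206, 1206, 1206, 1237
The 3 values of 1206 occupy positions 4–6 → each gets rank 6.
Rank 3 → value 1190.

1190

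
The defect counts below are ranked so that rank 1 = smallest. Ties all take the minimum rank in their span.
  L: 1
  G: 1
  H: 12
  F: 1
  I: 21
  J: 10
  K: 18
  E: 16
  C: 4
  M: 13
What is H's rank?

Sorted (ascending): 1, 1, 1, 4, 10, 12, 13, 16, 18, 21
The 3 values of 1 occupy positions 1–3 → each gets rank 1.
H has value 12 → rank 6.

6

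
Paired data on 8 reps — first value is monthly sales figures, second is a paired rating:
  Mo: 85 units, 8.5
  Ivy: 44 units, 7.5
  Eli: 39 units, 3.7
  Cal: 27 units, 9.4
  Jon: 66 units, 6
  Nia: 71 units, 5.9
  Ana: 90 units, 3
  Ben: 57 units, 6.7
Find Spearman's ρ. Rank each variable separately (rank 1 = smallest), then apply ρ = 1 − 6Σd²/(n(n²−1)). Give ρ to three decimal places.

Ranks of variable 1: 7, 3, 2, 1, 5, 6, 8, 4
Ranks of variable 2: 7, 6, 2, 8, 4, 3, 1, 5
d = r₁ − r₂: 0, -3, 0, -7, 1, 3, 7, -1
d²: 0, 9, 0, 49, 1, 9, 49, 1; Σd² = 118
ρ = 1 − 6·118/(8·63) = 1 − 708/504 = -0.405

-0.405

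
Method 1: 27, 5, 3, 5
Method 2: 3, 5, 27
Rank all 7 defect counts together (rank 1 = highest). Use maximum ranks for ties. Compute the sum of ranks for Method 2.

14

Sorted (descending): 27, 27, 5, 5, 5, 3, 3
The 2 values of 27 occupy positions 1–2 → each gets rank 2.
The 3 values of 5 occupy positions 3–5 → each gets rank 5.
The 2 values of 3 occupy positions 6–7 → each gets rank 7.
Method 2 values → pooled ranks: 3→7, 5→5, 27→2
Rank sum = 7 + 5 + 2 = 14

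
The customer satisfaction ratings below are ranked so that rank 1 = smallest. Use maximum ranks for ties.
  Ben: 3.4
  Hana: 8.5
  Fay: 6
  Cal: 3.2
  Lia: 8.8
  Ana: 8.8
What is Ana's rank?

Sorted (ascending): 3.2, 3.4, 6, 8.5, 8.8, 8.8
The 2 values of 8.8 occupy positions 5–6 → each gets rank 6.
Ana has value 8.8 → rank 6.

6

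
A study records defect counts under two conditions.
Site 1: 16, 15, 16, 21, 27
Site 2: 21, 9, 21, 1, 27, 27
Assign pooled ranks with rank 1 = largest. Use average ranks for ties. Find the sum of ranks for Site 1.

31

Sorted (descending): 27, 27, 27, 21, 21, 21, 16, 16, 15, 9, 1
The 3 values of 27 occupy positions 1–3 → average rank 2.
The 3 values of 21 occupy positions 4–6 → average rank 5.
The 2 values of 16 occupy positions 7–8 → average rank (7+8)/2 = 7.5.
Site 1 values → pooled ranks: 16→7.5, 15→9, 16→7.5, 21→5, 27→2
Rank sum = 7.5 + 9 + 7.5 + 5 + 2 = 31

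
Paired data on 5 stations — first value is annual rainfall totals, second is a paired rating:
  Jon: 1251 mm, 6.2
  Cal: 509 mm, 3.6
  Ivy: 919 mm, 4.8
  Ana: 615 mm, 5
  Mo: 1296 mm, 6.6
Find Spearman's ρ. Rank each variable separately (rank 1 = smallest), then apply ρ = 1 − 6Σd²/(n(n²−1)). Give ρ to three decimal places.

0.900

Ranks of variable 1: 4, 1, 3, 2, 5
Ranks of variable 2: 4, 1, 2, 3, 5
d = r₁ − r₂: 0, 0, 1, -1, 0
d²: 0, 0, 1, 1, 0; Σd² = 2
ρ = 1 − 6·2/(5·24) = 1 − 12/120 = 0.900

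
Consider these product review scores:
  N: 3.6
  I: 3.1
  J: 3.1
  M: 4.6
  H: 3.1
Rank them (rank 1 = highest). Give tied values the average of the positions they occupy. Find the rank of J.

Sorted (descending): 4.6, 3.6, 3.1, 3.1, 3.1
The 3 values of 3.1 occupy positions 3–5 → average rank 4.
J has value 3.1 → rank 4.

4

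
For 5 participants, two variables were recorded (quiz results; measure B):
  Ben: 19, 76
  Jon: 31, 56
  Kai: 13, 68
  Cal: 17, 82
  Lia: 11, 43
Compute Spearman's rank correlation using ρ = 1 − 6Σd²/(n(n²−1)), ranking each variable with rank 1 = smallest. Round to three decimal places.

Ranks of variable 1: 4, 5, 2, 3, 1
Ranks of variable 2: 4, 2, 3, 5, 1
d = r₁ − r₂: 0, 3, -1, -2, 0
d²: 0, 9, 1, 4, 0; Σd² = 14
ρ = 1 − 6·14/(5·24) = 1 − 84/120 = 0.300

0.300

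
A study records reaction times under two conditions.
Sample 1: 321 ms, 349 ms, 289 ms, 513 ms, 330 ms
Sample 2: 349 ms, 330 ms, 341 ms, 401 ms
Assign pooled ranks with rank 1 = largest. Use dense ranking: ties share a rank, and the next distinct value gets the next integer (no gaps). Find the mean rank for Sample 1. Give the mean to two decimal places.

Sorted (descending): 513, 401, 349, 349, 341, 330, 330, 321, 289
The 2 values of 349 share dense rank 3.
The 2 values of 330 share dense rank 5.
Remaining distinct values take the next consecutive integers.
Sample 1 values → pooled ranks: 321→6, 349→3, 289→7, 513→1, 330→5
Mean rank = (6 + 3 + 7 + 1 + 5) / 5 = 4.40

4.40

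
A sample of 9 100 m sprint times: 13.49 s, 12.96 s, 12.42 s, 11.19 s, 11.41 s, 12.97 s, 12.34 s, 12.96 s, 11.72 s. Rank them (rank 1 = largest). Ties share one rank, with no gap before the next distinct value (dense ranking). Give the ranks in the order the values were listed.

1, 3, 4, 8, 7, 2, 5, 3, 6

Sorted (descending): 13.49, 12.97, 12.96, 12.96, 12.42, 12.34, 11.72, 11.41, 11.19
The 2 values of 12.96 share dense rank 3.
Remaining distinct values take the next consecutive integers.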